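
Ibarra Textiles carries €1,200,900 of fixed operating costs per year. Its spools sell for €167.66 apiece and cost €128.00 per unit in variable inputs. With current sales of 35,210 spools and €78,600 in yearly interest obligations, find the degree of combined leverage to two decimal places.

Total contribution margin = 35,210 × €39.66 = €1,396,428.60.
EBIT = €1,396,428.60 − €1,200,900 = €195,528.60. Interest = €78,600.00.
DOL = €1,396,428.60 ÷ €195,528.60 = 7.1418; DFL = €195,528.60 ÷ €116,928.60 = 1.6722.
Combined leverage = 7.1418 × 1.6722 = 11.9425.

11.94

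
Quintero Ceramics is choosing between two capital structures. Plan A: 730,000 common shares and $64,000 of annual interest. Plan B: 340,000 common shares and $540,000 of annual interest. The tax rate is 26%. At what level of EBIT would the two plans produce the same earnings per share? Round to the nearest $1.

$954,974

At indifference, (EBIT − 64,000)(1 − t)/730,000 = (EBIT − 540,000)(1 − t)/340,000.
The (1 − t) factor cancels: (EBIT − 64,000) × 340,000 = (EBIT − 540,000) × 730,000.
EBIT × (730,000 − 340,000) = 540,000 × 730,000 − 64,000 × 340,000 = 372,440,000,000, so EBIT = 372,440,000,000 ÷ 390,000 = 954,974.36.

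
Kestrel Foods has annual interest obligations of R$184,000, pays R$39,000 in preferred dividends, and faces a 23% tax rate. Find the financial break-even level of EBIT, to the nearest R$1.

Preferred dividends are paid after tax, so their pre-tax equivalent is R$39,000 ÷ (1 − 0.23) = R$50,649.35.
EPS = 0 when EBIT covers interest plus the pre-tax preferred burden: R$184,000 + R$50,649.35 = R$234,649.35.

R$234,649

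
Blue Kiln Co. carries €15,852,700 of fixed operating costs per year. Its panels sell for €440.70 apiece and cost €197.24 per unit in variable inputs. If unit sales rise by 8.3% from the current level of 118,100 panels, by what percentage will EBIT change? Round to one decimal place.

Total contribution margin = 118,100 × €243.46 = €28,752,626.00.
EBIT = €28,752,626.00 − €15,852,700 = €12,899,926.00.
So DOL = total CM / EBIT = €28,752,626.00 / €12,899,926.00 = 2.2289.
So EBIT moves 2.2289 × (+8.3%) = +18.5%.

+18.5%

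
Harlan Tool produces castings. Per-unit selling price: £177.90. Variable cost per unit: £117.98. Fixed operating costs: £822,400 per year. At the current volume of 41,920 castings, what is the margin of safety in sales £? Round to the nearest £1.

£5,015,896

Each unit contributes £177.90 − £117.98 = £59.92. Break-even units = £822,400 ÷ £59.92 = 13,724.97; break-even revenue = 13,724.97 × £177.90 = £2,441,671.56.
Current sales = 41,920 × £177.90 = £7,457,568.00.
Margin of safety = £7,457,568.00 − £2,441,671.56 = £5,015,896.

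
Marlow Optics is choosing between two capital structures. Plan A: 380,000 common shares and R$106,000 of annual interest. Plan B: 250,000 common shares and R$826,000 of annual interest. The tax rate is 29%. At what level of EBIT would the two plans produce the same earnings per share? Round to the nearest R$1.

R$2,210,615

Set EPS_A = EPS_B: (EBIT − R$106,000)(1 − 0.29) ÷ 380,000 = (EBIT − R$826,000)(1 − 0.29) ÷ 250,000.
The (1 − t) factor cancels: (EBIT − 106,000) × 250,000 = (EBIT − 826,000) × 380,000.
Solving, EBIT = (826,000·380,000 − 106,000·250,000) / (380,000 − 250,000) = 287,380,000,000 / 130,000 = 2,210,615.38.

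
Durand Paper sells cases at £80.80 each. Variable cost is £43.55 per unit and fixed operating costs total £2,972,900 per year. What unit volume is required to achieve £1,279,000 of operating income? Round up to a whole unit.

Unit CM = price − variable cost = £80.80 − £43.55 = £37.25.
Need Q such that Q × £37.25 − £2,972,900 = £1,279,000, i.e. Q = £4,251,900 / £37.25 = 114,144.97 → 114,145.

114,145 cases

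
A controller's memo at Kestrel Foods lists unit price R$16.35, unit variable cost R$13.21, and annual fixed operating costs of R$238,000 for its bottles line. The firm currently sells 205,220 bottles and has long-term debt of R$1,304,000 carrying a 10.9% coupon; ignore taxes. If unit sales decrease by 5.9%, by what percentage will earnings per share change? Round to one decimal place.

Contribution at this volume is 205,220 × R$3.14 = R$644,390.80.
Operating income = contribution − fixed costs = R$644,390.80 − R$238,000 = R$406,390.80.
After interest of R$142,136.00, pre-tax earnings = R$264,254.80.
Degree of combined leverage = contribution ÷ (EBIT − I) = R$644,390.80 ÷ R$264,254.80 = 2.4385.
EPS therefore changes by 2.4385 × (-5.9%) = -14.4%.

-14.4%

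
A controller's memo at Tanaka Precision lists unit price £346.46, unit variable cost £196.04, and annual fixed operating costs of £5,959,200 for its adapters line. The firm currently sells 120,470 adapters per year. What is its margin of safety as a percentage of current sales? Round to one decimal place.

67.1%

Unit CM = price − variable cost = £346.46 − £196.04 = £150.42. Break-even units = £5,959,200 ÷ £150.42 = 39,617.07; break-even revenue = 39,617.07 × £346.46 = £13,725,730.83.
Actual sales revenue = 120,470 × £346.46 = £41,738,036.20.
Margin of safety = (£41,738,036.20 − £13,725,730.83) ÷ £41,738,036.20 = 67.1%.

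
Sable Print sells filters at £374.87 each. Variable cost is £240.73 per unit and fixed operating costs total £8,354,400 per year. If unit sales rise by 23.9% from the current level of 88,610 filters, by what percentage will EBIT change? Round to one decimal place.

+80.4%

At 88,610 units, contribution = 88,610 × £134.14 = £11,886,145.40.
Subtracting fixed costs: EBIT = £11,886,145.40 − £8,354,400 = £3,531,745.40.
Degree of operating leverage = £11,886,145.40 / £3,531,745.40 = 3.3655.
Operating income changes by 3.3655 × +23.9% = +80.4%.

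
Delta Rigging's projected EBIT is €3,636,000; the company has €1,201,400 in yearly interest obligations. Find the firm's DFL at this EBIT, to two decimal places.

Interest = €1,201,400.00.
DFL = EBIT ÷ (EBIT − I) = €3,636,000 ÷ (€3,636,000 − €1,201,400.00) = €3,636,000 ÷ €2,434,600.00 = 1.4935.

1.49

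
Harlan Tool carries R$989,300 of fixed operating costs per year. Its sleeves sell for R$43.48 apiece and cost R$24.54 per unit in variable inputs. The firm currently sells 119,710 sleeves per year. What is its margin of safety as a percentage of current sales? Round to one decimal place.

Unit CM = price − variable cost = R$43.48 − R$24.54 = R$18.94. Break-even units = R$989,300 ÷ R$18.94 = 52,233.37; break-even revenue = 52,233.37 × R$43.48 = R$2,271,106.86.
Current sales = 119,710 × R$43.48 = R$5,204,990.80.
Margin of safety = (R$5,204,990.80 − R$2,271,106.86) ÷ R$5,204,990.80 = 56.4%.

56.4%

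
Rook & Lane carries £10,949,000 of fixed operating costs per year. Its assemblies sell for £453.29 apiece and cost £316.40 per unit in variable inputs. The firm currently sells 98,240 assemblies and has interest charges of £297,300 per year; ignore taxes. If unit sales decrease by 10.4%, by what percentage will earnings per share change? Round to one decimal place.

At 98,240 units, contribution = 98,240 × £136.89 = £13,448,073.60.
EBIT = £13,448,073.60 − £10,949,000 = £2,499,073.60.
After interest of £297,300.00, pre-tax earnings = £2,201,773.60.
DCL = total CM / (EBIT − I) = £13,448,073.60 / £2,201,773.60 = 6.1078.
%ΔEPS = DCL × %ΔSales = 6.1078 × -10.4% = -63.5%.

-63.5%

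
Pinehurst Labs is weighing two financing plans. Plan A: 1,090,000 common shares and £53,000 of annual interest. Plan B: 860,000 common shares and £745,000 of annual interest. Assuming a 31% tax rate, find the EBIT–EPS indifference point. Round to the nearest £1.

Set EPS_A = EPS_B: (EBIT − £53,000)(1 − 0.31) ÷ 1,090,000 = (EBIT − £745,000)(1 − 0.31) ÷ 860,000.
Cancelling (1 − t) and cross-multiplying: 860,000·(EBIT − 53,000) = 1,090,000·(EBIT − 745,000).
Solving, EBIT = (745,000·1,090,000 − 53,000·860,000) / (1,090,000 − 860,000) = 766,470,000,000 / 230,000 = 3,332,478.26.

£3,332,478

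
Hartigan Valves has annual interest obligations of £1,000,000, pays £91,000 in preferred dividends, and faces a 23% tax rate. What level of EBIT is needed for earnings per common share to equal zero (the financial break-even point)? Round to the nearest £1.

Preferred dividends are paid after tax, so their pre-tax equivalent is £91,000 ÷ (1 − 0.23) = £118,181.82.
Financial break-even EBIT = interest + D_p ÷ (1 − t) = £1,000,000 + £118,181.82 = £1,118,181.82.

£1,118,182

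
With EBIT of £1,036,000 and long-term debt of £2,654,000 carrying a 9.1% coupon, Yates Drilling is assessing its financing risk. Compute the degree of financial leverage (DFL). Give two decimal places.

Annual interest charges come to £241,514.00.
Degree of financial leverage = EBIT / (EBIT − interest) = £1,036,000 / £794,486.00 = 1.3040.

1.30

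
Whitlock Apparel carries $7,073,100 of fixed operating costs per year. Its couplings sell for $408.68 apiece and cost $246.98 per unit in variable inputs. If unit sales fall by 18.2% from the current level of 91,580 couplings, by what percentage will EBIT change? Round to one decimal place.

-34.8%

At 91,580 units, contribution = 91,580 × $161.70 = $14,808,486.00.
EBIT = $14,808,486.00 − $7,073,100 = $7,735,386.00.
So DOL = total CM / EBIT = $14,808,486.00 / $7,735,386.00 = 1.9144.
%ΔEBIT = DOL × %ΔSales = 1.9144 × -18.2% = -34.8%.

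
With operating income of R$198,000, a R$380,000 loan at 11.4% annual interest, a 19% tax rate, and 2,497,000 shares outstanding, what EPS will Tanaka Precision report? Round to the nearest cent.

R$0.05

Interest = R$43,320.00, so EBT = R$198,000 − R$43,320.00 = R$154,680.00.
Net income = R$154,680.00 × (1 − 0.19) = R$125,290.80.
EPS = R$125,290.80 ÷ 2,497,000 = R$0.05.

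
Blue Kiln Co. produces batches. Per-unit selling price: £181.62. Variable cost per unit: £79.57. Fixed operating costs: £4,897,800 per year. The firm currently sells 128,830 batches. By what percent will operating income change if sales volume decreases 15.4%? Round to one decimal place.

At 128,830 units, contribution = 128,830 × £102.05 = £13,147,101.50.
Subtracting fixed costs: EBIT = £13,147,101.50 − £4,897,800 = £8,249,301.50.
Degree of operating leverage = £13,147,101.50 / £8,249,301.50 = 1.5937.
Operating income changes by 1.5937 × -15.4% = -24.5%.

-24.5%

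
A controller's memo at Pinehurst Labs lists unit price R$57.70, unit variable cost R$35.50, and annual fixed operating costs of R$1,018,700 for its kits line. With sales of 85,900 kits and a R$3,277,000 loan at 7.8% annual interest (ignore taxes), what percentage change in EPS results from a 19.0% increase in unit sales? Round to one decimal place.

At 85,900 units, contribution = 85,900 × R$22.20 = R$1,906,980.00.
Subtracting fixed costs: EBIT = R$1,906,980.00 − R$1,018,700 = R$888,280.00.
After interest of R$255,606.00, pre-tax earnings = R$632,674.00.
DCL = total CM / (EBIT − I) = R$1,906,980.00 / R$632,674.00 = 3.0142.
EPS therefore changes by 3.0142 × (+19.0%) = +57.3%.

+57.3%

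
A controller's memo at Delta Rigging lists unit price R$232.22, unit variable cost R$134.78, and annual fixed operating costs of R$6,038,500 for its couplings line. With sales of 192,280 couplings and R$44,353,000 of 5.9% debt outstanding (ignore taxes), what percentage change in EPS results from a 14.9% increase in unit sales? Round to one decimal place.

+27.7%

Total contribution margin = 192,280 × R$97.44 = R$18,735,763.20.
Subtracting fixed costs: EBIT = R$18,735,763.20 − R$6,038,500 = R$12,697,263.20.
Interest = R$2,616,827.00, so EBIT − I = R$10,080,436.20.
DCL = total CM / (EBIT − I) = R$18,735,763.20 / R$10,080,436.20 = 1.8586.
%ΔEPS = DCL × %ΔSales = 1.8586 × +14.9% = +27.7%.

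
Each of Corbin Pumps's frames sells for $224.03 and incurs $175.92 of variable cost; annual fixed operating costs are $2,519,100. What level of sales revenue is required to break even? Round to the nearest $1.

CM per unit = $224.03 − $175.92 = $48.11; CM ratio = $48.11 / $224.03 = 0.2147.
Break-even sales = FC ÷ CM ratio = $2,519,100 × $224.03 / $48.11 = $11,730,492.

$11,730,492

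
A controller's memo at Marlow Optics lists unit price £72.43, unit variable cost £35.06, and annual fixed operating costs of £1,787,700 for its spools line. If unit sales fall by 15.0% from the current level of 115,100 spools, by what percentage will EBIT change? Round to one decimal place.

-25.7%

At 115,100 units, contribution = 115,100 × £37.37 = £4,301,287.00.
EBIT = £4,301,287.00 − £1,787,700 = £2,513,587.00.
Degree of operating leverage = £4,301,287.00 / £2,513,587.00 = 1.7112.
Operating income changes by 1.7112 × -15.0% = -25.7%.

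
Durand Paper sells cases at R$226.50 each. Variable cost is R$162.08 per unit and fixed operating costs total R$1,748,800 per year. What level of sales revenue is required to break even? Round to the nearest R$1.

CM per unit = R$226.50 − R$162.08 = R$64.42; CM ratio = R$64.42 / R$226.50 = 0.2844.
Break-even revenue = fixed costs × price ÷ CM = R$1,748,800 × R$226.50 ÷ R$64.42 = R$6,148,761.

R$6,148,761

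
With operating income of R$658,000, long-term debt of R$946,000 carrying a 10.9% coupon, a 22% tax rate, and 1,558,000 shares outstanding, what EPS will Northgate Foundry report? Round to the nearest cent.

R$0.28

Interest = R$103,114.00, so EBT = R$658,000 − R$103,114.00 = R$554,886.00.
Net income = R$554,886.00 × (1 − 0.22) = R$432,811.08.
Per share: R$432,811.08 / 1,558,000 shares = R$0.28.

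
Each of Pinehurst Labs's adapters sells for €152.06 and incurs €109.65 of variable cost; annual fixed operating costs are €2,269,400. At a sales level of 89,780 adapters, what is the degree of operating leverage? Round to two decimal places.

2.48

Contribution at this volume is 89,780 × €42.41 = €3,807,569.80.
Operating income = contribution − fixed costs = €3,807,569.80 − €2,269,400 = €1,538,169.80.
DOL = contribution ÷ EBIT = €3,807,569.80 ÷ €1,538,169.80 = 2.4754.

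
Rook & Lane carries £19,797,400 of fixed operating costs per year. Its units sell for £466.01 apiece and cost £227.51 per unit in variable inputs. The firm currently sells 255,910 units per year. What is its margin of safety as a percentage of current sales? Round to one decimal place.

Contribution margin per unit = £466.01 − £227.51 = £238.50. Break-even units = £19,797,400 ÷ £238.50 = 83,007.97; break-even revenue = 83,007.97 × £466.01 = £38,682,542.45.
Actual sales revenue = 255,910 × £466.01 = £119,256,619.10.
Margin of safety = (£119,256,619.10 − £38,682,542.45) ÷ £119,256,619.10 = 67.6%.

67.6%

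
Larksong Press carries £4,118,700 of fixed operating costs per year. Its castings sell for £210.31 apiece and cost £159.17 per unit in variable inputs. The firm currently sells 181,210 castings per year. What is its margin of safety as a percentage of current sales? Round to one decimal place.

55.6%

Contribution margin per unit = £210.31 − £159.17 = £51.14. Break-even units = £4,118,700 ÷ £51.14 = 80,537.74; break-even revenue = 80,537.74 × £210.31 = £16,937,892.00.
Current sales = 181,210 × £210.31 = £38,110,275.10.
Margin of safety = (£38,110,275.10 − £16,937,892.00) ÷ £38,110,275.10 = 55.6%.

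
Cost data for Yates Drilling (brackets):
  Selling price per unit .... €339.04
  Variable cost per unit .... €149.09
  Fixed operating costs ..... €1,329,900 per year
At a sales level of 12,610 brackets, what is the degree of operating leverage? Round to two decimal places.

At 12,610 units, contribution = 12,610 × €189.95 = €2,395,269.50.
EBIT = €2,395,269.50 − €1,329,900 = €1,065,369.50.
DOL = contribution ÷ EBIT = €2,395,269.50 ÷ €1,065,369.50 = 2.2483.

2.25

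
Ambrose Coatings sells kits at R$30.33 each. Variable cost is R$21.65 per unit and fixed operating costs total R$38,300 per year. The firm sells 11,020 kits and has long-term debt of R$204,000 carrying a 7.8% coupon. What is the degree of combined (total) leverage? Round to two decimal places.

Total contribution margin = 11,020 × R$8.68 = R$95,653.60.
Operating income = contribution − fixed costs = R$95,653.60 − R$38,300 = R$57,353.60. Interest = R$15,912.00.
DOL = R$95,653.60 ÷ R$57,353.60 = 1.6678; DFL = R$57,353.60 ÷ R$41,441.60 = 1.3840.
DCL = DOL × DFL = 1.6678 × 1.3840 = 2.3082.

2.31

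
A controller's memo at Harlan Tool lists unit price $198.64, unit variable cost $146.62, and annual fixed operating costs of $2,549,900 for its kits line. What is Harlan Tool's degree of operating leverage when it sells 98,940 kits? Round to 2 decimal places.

Contribution at this volume is 98,940 × $52.02 = $5,146,858.80.
EBIT = $5,146,858.80 − $2,549,900 = $2,596,958.80.
Degree of operating leverage = $5,146,858.80 / $2,596,958.80 = 1.9819.

1.98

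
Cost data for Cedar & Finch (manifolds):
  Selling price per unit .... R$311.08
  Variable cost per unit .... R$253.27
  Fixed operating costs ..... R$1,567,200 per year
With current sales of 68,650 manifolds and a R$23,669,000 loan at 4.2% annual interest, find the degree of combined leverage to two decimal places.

2.82

Total contribution margin = 68,650 × R$57.81 = R$3,968,656.50.
Subtracting fixed costs: EBIT = R$3,968,656.50 − R$1,567,200 = R$2,401,456.50. Interest = R$994,098.00, so EBIT − I = R$1,407,358.50.
Degree of total leverage = total CM / (EBIT − interest) = R$3,968,656.50 / R$1,407,358.50 = 2.8199.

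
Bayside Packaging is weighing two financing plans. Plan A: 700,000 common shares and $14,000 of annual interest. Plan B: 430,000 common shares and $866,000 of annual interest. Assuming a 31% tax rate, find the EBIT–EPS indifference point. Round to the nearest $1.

Set EPS_A = EPS_B: (EBIT − $14,000)(1 − 0.31) ÷ 700,000 = (EBIT − $866,000)(1 − 0.31) ÷ 430,000.
Cancelling (1 − t) and cross-multiplying: 430,000·(EBIT − 14,000) = 700,000·(EBIT − 866,000).
Solving, EBIT = (866,000·700,000 − 14,000·430,000) / (700,000 − 430,000) = 600,180,000,000 / 270,000 = 2,222,888.89.

$2,222,889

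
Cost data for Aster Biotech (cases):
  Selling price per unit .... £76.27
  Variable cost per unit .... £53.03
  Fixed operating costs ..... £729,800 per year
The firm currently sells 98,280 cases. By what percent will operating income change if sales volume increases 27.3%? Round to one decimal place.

At 98,280 units, contribution = 98,280 × £23.24 = £2,284,027.20.
Operating income = contribution − fixed costs = £2,284,027.20 − £729,800 = £1,554,227.20.
Degree of operating leverage = £2,284,027.20 / £1,554,227.20 = 1.4696.
So EBIT moves 1.4696 × (+27.3%) = +40.1%.

+40.1%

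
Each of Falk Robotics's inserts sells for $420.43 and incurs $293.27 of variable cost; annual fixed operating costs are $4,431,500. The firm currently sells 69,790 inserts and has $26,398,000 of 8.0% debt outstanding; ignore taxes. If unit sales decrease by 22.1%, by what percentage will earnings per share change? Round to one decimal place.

At 69,790 units, contribution = 69,790 × $127.16 = $8,874,496.40.
Subtracting fixed costs: EBIT = $8,874,496.40 − $4,431,500 = $4,442,996.40.
After interest of $2,111,840.00, pre-tax earnings = $2,331,156.40.
DCL = total CM / (EBIT − I) = $8,874,496.40 / $2,331,156.40 = 3.8069.
EPS therefore changes by 3.8069 × (-22.1%) = -84.1%.

-84.1%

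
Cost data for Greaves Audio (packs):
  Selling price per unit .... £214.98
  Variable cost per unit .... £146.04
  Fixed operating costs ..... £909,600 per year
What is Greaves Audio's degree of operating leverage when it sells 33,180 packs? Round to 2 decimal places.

Total contribution margin = 33,180 × £68.94 = £2,287,429.20.
Operating income = contribution − fixed costs = £2,287,429.20 − £909,600 = £1,377,829.20.
So DOL = total CM / EBIT = £2,287,429.20 / £1,377,829.20 = 1.6602.

1.66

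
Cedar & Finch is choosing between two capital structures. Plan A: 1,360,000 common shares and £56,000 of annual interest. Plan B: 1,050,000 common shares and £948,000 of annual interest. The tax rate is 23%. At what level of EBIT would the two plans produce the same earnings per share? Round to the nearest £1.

£3,969,290

Set EPS_A = EPS_B: (EBIT − £56,000)(1 − 0.23) ÷ 1,360,000 = (EBIT − £948,000)(1 − 0.23) ÷ 1,050,000.
Cancelling (1 − t) and cross-multiplying: 1,050,000·(EBIT − 56,000) = 1,360,000·(EBIT − 948,000).
EBIT × (1,360,000 − 1,050,000) = 948,000 × 1,360,000 − 56,000 × 1,050,000 = 1,230,480,000,000, so EBIT = 1,230,480,000,000 ÷ 310,000 = 3,969,290.32.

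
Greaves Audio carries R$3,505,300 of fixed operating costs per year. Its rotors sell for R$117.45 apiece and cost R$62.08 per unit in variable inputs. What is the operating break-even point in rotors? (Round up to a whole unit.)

63,307 rotors

Each unit contributes R$117.45 − R$62.08 = R$55.37.
Break-even Q = R$3,505,300 / R$55.37 = 63,306.84 → 63,307 rotors.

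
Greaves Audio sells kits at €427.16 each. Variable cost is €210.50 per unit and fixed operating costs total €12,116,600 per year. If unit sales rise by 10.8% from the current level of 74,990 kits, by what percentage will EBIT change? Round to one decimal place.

Total contribution margin = 74,990 × €216.66 = €16,247,333.40.
Operating income = contribution − fixed costs = €16,247,333.40 − €12,116,600 = €4,130,733.40.
So DOL = total CM / EBIT = €16,247,333.40 / €4,130,733.40 = 3.9333.
%ΔEBIT = DOL × %ΔSales = 3.9333 × +10.8% = +42.5%.

+42.5%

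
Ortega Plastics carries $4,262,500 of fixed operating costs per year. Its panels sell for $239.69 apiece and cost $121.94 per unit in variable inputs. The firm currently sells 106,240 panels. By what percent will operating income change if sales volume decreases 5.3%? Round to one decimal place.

-8.0%

At 106,240 units, contribution = 106,240 × $117.75 = $12,509,760.00.
EBIT = $12,509,760.00 − $4,262,500 = $8,247,260.00.
So DOL = total CM / EBIT = $12,509,760.00 / $8,247,260.00 = 1.5168.
So EBIT moves 1.5168 × (-5.3%) = -8.0%.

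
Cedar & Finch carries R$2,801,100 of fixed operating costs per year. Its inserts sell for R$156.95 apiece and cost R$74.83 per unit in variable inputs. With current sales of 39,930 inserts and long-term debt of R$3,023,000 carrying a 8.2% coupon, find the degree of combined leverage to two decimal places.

14.25

At 39,930 units, contribution = 39,930 × R$82.12 = R$3,279,051.60.
Subtracting fixed costs: EBIT = R$3,279,051.60 − R$2,801,100 = R$477,951.60. Interest = R$247,886.00.
DOL = R$3,279,051.60 ÷ R$477,951.60 = 6.8606; DFL = R$477,951.60 ÷ R$230,065.60 = 2.0775.
DCL = DOL × DFL = 6.8606 × 2.0775 = 14.2529.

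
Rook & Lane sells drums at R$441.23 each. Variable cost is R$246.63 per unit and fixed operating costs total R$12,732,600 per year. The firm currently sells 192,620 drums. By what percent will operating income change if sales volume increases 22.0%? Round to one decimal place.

At 192,620 units, contribution = 192,620 × R$194.60 = R$37,483,852.00.
EBIT = R$37,483,852.00 − R$12,732,600 = R$24,751,252.00.
DOL = contribution ÷ EBIT = R$37,483,852.00 ÷ R$24,751,252.00 = 1.5144.
So EBIT moves 1.5144 × (+22.0%) = +33.3%.

+33.3%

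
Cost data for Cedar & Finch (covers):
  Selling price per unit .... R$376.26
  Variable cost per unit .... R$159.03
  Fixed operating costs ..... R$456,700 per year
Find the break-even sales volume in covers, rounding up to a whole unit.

Contribution margin per unit = R$376.26 − R$159.03 = R$217.23.
Break-even Q = R$456,700 / R$217.23 = 2,102.38 → 2,103 covers.

2,103 covers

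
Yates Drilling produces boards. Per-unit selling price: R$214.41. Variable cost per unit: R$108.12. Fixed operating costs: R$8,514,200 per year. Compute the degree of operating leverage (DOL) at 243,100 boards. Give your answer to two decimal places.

Contribution at this volume is 243,100 × R$106.29 = R$25,839,099.00.
Subtracting fixed costs: EBIT = R$25,839,099.00 − R$8,514,200 = R$17,324,899.00.
DOL = contribution ÷ EBIT = R$25,839,099.00 ÷ R$17,324,899.00 = 1.4914.

1.49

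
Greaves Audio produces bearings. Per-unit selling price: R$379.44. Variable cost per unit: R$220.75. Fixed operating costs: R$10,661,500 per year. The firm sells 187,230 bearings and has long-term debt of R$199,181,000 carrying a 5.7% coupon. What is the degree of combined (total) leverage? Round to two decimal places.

3.86

Contribution at this volume is 187,230 × R$158.69 = R$29,711,528.70.
Operating income = contribution − fixed costs = R$29,711,528.70 − R$10,661,500 = R$19,050,028.70. Interest = R$11,353,317.00, so EBIT − I = R$7,696,711.70.
DCL = contribution ÷ (EBIT − I) = R$29,711,528.70 ÷ R$7,696,711.70 = 3.8603.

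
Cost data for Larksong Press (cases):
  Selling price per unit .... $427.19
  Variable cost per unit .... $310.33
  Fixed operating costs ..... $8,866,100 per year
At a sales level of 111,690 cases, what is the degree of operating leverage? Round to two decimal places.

At 111,690 units, contribution = 111,690 × $116.86 = $13,052,093.40.
Operating income = contribution − fixed costs = $13,052,093.40 − $8,866,100 = $4,185,993.40.
So DOL = total CM / EBIT = $13,052,093.40 / $4,185,993.40 = 3.1180.

3.12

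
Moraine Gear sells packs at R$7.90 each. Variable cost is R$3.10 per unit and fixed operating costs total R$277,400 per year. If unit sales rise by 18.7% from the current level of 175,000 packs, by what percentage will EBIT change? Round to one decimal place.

+27.9%

Total contribution margin = 175,000 × R$4.80 = R$840,000.00.
EBIT = R$840,000.00 − R$277,400 = R$562,600.00.
DOL = contribution ÷ EBIT = R$840,000.00 ÷ R$562,600.00 = 1.4931.
Operating income changes by 1.4931 × +18.7% = +27.9%.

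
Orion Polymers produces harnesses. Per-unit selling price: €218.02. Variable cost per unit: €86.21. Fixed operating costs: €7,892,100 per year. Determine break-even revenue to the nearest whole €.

€13,053,908

Contribution margin per unit = €218.02 − €86.21 = €131.81, a CM ratio of €131.81 ÷ €218.02 = 0.6046.
Break-even revenue = fixed costs × price ÷ CM = €7,892,100 × €218.02 ÷ €131.81 = €13,053,908.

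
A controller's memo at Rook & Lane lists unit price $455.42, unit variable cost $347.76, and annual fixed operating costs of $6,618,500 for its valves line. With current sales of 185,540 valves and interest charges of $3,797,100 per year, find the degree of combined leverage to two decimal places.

At 185,540 units, contribution = 185,540 × $107.66 = $19,975,236.40.
EBIT = $19,975,236.40 − $6,618,500 = $13,356,736.40. Interest = $3,797,100.00, so EBIT − I = $9,559,636.40.
Degree of total leverage = total CM / (EBIT − interest) = $19,975,236.40 / $9,559,636.40 = 2.0895.

2.09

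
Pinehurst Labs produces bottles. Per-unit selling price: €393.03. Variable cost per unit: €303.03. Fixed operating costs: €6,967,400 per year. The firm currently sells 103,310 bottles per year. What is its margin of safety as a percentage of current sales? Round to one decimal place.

Unit CM = price − variable cost = €393.03 − €303.03 = €90.00. Break-even units = €6,967,400 ÷ €90.00 = 77,415.56; break-even revenue = 77,415.56 × €393.03 = €30,426,635.80.
Current sales = 103,310 × €393.03 = €40,603,929.30.
Margin of safety = (€40,603,929.30 − €30,426,635.80) ÷ €40,603,929.30 = 25.1%.

25.1%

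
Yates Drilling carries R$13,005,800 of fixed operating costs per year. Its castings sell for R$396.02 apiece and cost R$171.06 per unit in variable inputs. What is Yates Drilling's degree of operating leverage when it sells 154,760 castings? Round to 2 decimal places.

Contribution at this volume is 154,760 × R$224.96 = R$34,814,809.60.
EBIT = R$34,814,809.60 − R$13,005,800 = R$21,809,009.60.
DOL = contribution ÷ EBIT = R$34,814,809.60 ÷ R$21,809,009.60 = 1.5963.

1.60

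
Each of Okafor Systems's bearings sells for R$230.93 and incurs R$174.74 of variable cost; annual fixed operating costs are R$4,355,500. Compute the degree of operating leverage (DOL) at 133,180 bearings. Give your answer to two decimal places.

Contribution at this volume is 133,180 × R$56.19 = R$7,483,384.20.
EBIT = R$7,483,384.20 − R$4,355,500 = R$3,127,884.20.
Degree of operating leverage = R$7,483,384.20 / R$3,127,884.20 = 2.3925.

2.39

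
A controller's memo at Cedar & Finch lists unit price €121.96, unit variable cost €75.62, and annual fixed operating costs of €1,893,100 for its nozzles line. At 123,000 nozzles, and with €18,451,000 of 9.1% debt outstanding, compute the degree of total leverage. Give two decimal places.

Contribution at this volume is 123,000 × €46.34 = €5,699,820.00.
Operating income = contribution − fixed costs = €5,699,820.00 − €1,893,100 = €3,806,720.00. Interest = €1,679,041.00.
DOL = €5,699,820.00 ÷ €3,806,720.00 = 1.4973; DFL = €3,806,720.00 ÷ €2,127,679.00 = 1.7891.
Combined leverage = 1.4973 × 1.7891 = 2.6788.

2.68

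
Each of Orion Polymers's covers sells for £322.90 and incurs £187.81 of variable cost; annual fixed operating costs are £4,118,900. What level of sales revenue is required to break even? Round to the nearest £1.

£9,845,235

CM per unit = £322.90 − £187.81 = £135.09; CM ratio = £135.09 / £322.90 = 0.4184.
Break-even sales = FC ÷ CM ratio = £4,118,900 × £322.90 / £135.09 = £9,845,235.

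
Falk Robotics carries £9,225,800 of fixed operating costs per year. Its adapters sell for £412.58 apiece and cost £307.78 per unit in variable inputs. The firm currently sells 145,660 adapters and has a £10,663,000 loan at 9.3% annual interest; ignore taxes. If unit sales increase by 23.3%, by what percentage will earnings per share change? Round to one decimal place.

Contribution at this volume is 145,660 × £104.80 = £15,265,168.00.
Subtracting fixed costs: EBIT = £15,265,168.00 − £9,225,800 = £6,039,368.00.
After interest of £991,659.00, pre-tax earnings = £5,047,709.00.
DCL = total CM / (EBIT − I) = £15,265,168.00 / £5,047,709.00 = 3.0242.
EPS therefore changes by 3.0242 × (+23.3%) = +70.5%.

+70.5%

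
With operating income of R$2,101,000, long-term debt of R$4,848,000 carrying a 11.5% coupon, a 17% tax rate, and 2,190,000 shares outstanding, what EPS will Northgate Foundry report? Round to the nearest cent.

Pre-tax income = R$2,101,000 − R$557,520.00 = R$1,543,480.00.
Net income = R$1,543,480.00 × (1 − 0.17) = R$1,281,088.40.
Per share: R$1,281,088.40 / 2,190,000 shares = R$0.58.

R$0.58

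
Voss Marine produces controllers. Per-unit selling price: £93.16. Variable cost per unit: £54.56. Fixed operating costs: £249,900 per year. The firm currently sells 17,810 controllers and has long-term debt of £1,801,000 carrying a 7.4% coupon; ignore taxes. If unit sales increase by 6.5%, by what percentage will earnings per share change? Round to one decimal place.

+14.7%

Total contribution margin = 17,810 × £38.60 = £687,466.00.
Operating income = contribution − fixed costs = £687,466.00 − £249,900 = £437,566.00.
After interest of £133,274.00, pre-tax earnings = £304,292.00.
Degree of combined leverage = contribution ÷ (EBIT − I) = £687,466.00 ÷ £304,292.00 = 2.2592.
%ΔEPS = DCL × %ΔSales = 2.2592 × +6.5% = +14.7%.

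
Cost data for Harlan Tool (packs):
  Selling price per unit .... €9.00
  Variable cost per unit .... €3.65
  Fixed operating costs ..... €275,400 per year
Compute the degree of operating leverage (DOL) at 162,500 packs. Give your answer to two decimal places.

Contribution at this volume is 162,500 × €5.35 = €869,375.00.
Operating income = contribution − fixed costs = €869,375.00 − €275,400 = €593,975.00.
DOL = contribution ÷ EBIT = €869,375.00 ÷ €593,975.00 = 1.4637.

1.46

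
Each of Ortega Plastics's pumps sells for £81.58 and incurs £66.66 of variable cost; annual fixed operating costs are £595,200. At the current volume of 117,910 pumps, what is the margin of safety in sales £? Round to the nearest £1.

Contribution margin per unit = £81.58 − £66.66 = £14.92. Break-even units = £595,200 ÷ £14.92 = 39,892.76; break-even revenue = 39,892.76 × £81.58 = £3,254,451.47.
Current sales = 117,910 × £81.58 = £9,619,097.80.
Margin of safety = £9,619,097.80 − £3,254,451.47 = £6,364,646.

£6,364,646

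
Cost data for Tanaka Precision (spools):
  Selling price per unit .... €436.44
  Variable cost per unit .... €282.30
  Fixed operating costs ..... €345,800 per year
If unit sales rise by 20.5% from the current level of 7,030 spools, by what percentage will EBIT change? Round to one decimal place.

Total contribution margin = 7,030 × €154.14 = €1,083,604.20.
EBIT = €1,083,604.20 − €345,800 = €737,804.20.
DOL = contribution ÷ EBIT = €1,083,604.20 ÷ €737,804.20 = 1.4687.
%ΔEBIT = DOL × %ΔSales = 1.4687 × +20.5% = +30.1%.

+30.1%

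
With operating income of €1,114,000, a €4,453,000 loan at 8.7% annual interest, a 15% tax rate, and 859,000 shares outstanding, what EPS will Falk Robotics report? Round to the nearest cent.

€0.72

Pre-tax income = €1,114,000 − €387,411.00 = €726,589.00.
After tax at 15%: net income = €726,589.00 × 0.85 = €617,600.65.
Per share: €617,600.65 / 859,000 shares = €0.72.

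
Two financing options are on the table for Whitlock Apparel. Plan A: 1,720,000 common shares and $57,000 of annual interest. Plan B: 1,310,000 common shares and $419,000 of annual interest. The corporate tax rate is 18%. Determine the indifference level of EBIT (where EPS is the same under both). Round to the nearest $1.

$1,575,634

At indifference, (EBIT − 57,000)(1 − t)/1,720,000 = (EBIT − 419,000)(1 − t)/1,310,000.
The (1 − t) factor cancels: (EBIT − 57,000) × 1,310,000 = (EBIT − 419,000) × 1,720,000.
Solving, EBIT = (419,000·1,720,000 − 57,000·1,310,000) / (1,720,000 − 1,310,000) = 646,010,000,000 / 410,000 = 1,575,634.15.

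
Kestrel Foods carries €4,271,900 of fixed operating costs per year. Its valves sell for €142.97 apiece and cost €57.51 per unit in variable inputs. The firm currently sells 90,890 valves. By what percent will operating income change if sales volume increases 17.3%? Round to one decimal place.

+38.4%

Total contribution margin = 90,890 × €85.46 = €7,767,459.40.
EBIT = €7,767,459.40 − €4,271,900 = €3,495,559.40.
So DOL = total CM / EBIT = €7,767,459.40 / €3,495,559.40 = 2.2221.
So EBIT moves 2.2221 × (+17.3%) = +38.4%.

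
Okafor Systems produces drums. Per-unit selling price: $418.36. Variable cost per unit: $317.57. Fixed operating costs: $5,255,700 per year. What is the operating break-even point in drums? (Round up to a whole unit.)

Unit CM = price − variable cost = $418.36 − $317.57 = $100.79.
Break-even Q = $5,255,700 / $100.79 = 52,145.05 → 52,146 drums.

52,146 drums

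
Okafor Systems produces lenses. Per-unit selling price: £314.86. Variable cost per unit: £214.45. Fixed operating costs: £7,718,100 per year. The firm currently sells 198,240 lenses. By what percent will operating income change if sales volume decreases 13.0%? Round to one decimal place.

-21.2%

At 198,240 units, contribution = 198,240 × £100.41 = £19,905,278.40.
Subtracting fixed costs: EBIT = £19,905,278.40 − £7,718,100 = £12,187,178.40.
So DOL = total CM / EBIT = £19,905,278.40 / £12,187,178.40 = 1.6333.
Operating income changes by 1.6333 × -13.0% = -21.2%.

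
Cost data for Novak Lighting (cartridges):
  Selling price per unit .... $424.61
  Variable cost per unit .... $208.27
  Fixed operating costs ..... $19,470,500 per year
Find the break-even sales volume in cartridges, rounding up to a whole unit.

Unit CM = price − variable cost = $424.61 − $208.27 = $216.34.
Break-even volume = fixed costs ÷ CM per unit = $19,470,500 ÷ $216.34 = 89,999.54, so 90,000 cartridges.

90,000 cartridges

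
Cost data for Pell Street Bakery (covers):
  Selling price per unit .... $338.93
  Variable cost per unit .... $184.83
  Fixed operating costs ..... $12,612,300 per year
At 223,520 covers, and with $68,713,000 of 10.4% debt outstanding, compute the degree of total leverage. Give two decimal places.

Total contribution margin = 223,520 × $154.10 = $34,444,432.00.
Operating income = contribution − fixed costs = $34,444,432.00 − $12,612,300 = $21,832,132.00. Interest = $7,146,152.00, so EBIT − I = $14,685,980.00.
Degree of total leverage = total CM / (EBIT − interest) = $34,444,432.00 / $14,685,980.00 = 2.3454.

2.35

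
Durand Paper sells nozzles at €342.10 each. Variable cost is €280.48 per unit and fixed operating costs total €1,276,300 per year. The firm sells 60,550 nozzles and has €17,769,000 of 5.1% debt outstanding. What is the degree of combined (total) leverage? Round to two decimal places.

2.41

Total contribution margin = 60,550 × €61.62 = €3,731,091.00.
Operating income = contribution − fixed costs = €3,731,091.00 − €1,276,300 = €2,454,791.00. Interest = €906,219.00.
DOL = €3,731,091.00 ÷ €2,454,791.00 = 1.5199; DFL = €2,454,791.00 ÷ €1,548,572.00 = 1.5852.
Combined leverage = 1.5199 × 1.5852 = 2.4093.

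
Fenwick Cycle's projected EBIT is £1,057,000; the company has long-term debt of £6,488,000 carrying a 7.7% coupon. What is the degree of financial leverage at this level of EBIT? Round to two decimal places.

1.90

Annual interest charges come to £499,576.00.
DFL = EBIT ÷ (EBIT − I) = £1,057,000 ÷ (£1,057,000 − £499,576.00) = £1,057,000 ÷ £557,424.00 = 1.8962.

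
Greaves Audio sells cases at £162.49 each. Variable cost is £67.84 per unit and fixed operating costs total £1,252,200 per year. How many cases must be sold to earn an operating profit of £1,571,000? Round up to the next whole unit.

29,828 cases

Contribution margin per unit = £162.49 − £67.84 = £94.65.
Units = (FC + target) / CM = (£1,252,200 + £1,571,000) / £94.65 = 29,827.79, so 29,828 cases.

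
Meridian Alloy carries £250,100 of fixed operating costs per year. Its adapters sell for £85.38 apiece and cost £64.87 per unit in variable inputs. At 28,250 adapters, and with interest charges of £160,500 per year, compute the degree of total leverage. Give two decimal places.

Total contribution margin = 28,250 × £20.51 = £579,407.50.
Operating income = contribution − fixed costs = £579,407.50 − £250,100 = £329,307.50. Interest = £160,500.00.
DOL = £579,407.50 ÷ £329,307.50 = 1.7595; DFL = £329,307.50 ÷ £168,807.50 = 1.9508.
DCL = DOL × DFL = 1.7595 × 1.9508 = 3.4324.

3.43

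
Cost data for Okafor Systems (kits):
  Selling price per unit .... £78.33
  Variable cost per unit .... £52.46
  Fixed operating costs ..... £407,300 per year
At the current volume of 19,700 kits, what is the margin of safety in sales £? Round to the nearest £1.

£309,865

Unit CM = price − variable cost = £78.33 − £52.46 = £25.87. Break-even units = £407,300 ÷ £25.87 = 15,744.11; break-even revenue = 15,744.11 × £78.33 = £1,233,235.76.
Current sales = 19,700 × £78.33 = £1,543,101.00.
Margin of safety = £1,543,101.00 − £1,233,235.76 = £309,865.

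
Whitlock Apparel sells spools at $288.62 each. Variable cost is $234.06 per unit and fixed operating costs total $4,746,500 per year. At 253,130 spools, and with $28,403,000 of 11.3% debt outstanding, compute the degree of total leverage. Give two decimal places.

2.36

Total contribution margin = 253,130 × $54.56 = $13,810,772.80.
Subtracting fixed costs: EBIT = $13,810,772.80 − $4,746,500 = $9,064,272.80. Interest = $3,209,539.00, so EBIT − I = $5,854,733.80.
Degree of total leverage = total CM / (EBIT − interest) = $13,810,772.80 / $5,854,733.80 = 2.3589.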